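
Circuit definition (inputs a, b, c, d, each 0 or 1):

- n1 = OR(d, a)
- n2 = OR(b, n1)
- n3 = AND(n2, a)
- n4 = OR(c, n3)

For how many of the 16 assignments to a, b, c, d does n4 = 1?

12

n4 = OR(c, n3) must be 1, so at least one of c, n3 is 1.
Enumerating the 16 input combinations, 12 give n4 = 1 and 4 give n4 = 0.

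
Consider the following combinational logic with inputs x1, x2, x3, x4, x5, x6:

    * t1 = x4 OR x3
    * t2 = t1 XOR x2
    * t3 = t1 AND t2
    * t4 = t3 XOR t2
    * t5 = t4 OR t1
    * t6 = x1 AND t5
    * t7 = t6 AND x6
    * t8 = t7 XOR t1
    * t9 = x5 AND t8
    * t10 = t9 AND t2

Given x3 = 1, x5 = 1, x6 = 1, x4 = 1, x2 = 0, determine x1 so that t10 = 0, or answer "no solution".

Check with x3 = 1, x5 = 1, x6 = 1, x4 = 1, x2 = 0 and x1=1:
t1 = x4 OR x3 = 1 OR 1 = 1
t2 = t1 XOR x2 = 1 XOR 0 = 1
t3 = t1 AND t2 = 1 AND 1 = 1
t4 = t3 XOR t2 = 1 XOR 1 = 0
t5 = t4 OR t1 = 0 OR 1 = 1
t6 = x1 AND t5 = 1 AND 1 = 1
t7 = t6 AND x6 = 1 AND 1 = 1
t8 = t7 XOR t1 = 1 XOR 1 = 0
t9 = x5 AND t8 = 1 AND 0 = 0
t10 = t9 AND t2 = 0 AND 1 = 0
So t10 = 0.

x1=1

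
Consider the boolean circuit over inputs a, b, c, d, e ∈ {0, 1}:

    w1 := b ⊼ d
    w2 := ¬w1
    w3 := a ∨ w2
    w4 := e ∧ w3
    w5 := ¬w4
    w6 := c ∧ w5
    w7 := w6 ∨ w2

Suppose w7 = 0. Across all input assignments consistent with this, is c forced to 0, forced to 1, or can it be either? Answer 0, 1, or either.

Both values of c occur among assignments with w7 = 0:
  c=0: a=0, b=0, c=0, d=0, e=0
  c=1: a=1, b=0, c=1, d=0, e=1

either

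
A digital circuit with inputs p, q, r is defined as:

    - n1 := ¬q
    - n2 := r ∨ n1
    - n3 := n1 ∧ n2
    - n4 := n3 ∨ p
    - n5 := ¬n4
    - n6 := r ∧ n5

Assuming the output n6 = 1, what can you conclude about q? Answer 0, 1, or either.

n6 = r ∧ n5 must be 1, so both r = 1 and n5 = 1.
Every assignment with n6 = 1 has q = 1; there are 1 such assignment(s).
  p=0, q=1, r=1

1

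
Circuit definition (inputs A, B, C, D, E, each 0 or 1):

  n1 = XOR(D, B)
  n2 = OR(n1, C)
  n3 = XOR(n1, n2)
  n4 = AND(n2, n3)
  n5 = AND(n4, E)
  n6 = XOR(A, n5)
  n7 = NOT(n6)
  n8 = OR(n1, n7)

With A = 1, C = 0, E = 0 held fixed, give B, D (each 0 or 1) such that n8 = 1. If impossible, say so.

Check with A = 1, C = 0, E = 0 and B=1, D=0:
n1 = XOR(D, B) = XOR(0, 1) = 1
n2 = OR(n1, C) = OR(1, 0) = 1
n3 = XOR(n1, n2) = XOR(1, 1) = 0
n4 = AND(n2, n3) = AND(1, 0) = 0
n5 = AND(n4, E) = AND(0, 0) = 0
n6 = XOR(A, n5) = XOR(1, 0) = 1
n7 = NOT(n6) = NOT 1 = 0
n8 = OR(n1, n7) = OR(1, 0) = 1
So n8 = 1.

B=1 D=0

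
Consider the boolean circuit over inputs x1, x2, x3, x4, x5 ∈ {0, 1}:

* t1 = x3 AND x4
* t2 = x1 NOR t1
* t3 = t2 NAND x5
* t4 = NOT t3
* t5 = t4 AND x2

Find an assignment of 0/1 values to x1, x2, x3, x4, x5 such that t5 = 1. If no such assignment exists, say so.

t5 = t4 AND x2 must be 1, so both t4 = 1 and x2 = 1.
t4 = NOT t3 must be 1, so t3 = 0.
Check with x1=0, x2=1, x3=0, x4=0, x5=1:
t1 = x3 AND x4 = 0 AND 0 = 0
t2 = x1 NOR t1 = 0 NOR 0 = 1
t3 = t2 NAND x5 = 1 NAND 1 = 0
t4 = NOT t3 = NOT 0 = 1
t5 = t4 AND x2 = 1 AND 1 = 1
So t5 = 1 as required.

x1=0, x2=1, x3=0, x4=0, x5=1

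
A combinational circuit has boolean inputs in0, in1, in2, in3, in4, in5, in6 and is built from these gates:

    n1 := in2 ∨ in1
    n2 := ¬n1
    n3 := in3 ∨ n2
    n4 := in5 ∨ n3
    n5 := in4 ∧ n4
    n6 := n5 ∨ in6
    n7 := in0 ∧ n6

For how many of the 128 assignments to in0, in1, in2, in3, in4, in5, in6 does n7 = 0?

83

n7 = in0 ∧ n6 must be 0, so at least one of in0, n6 is 0.
Enumerating the 128 input combinations, 83 give n7 = 0 and 45 give n7 = 1.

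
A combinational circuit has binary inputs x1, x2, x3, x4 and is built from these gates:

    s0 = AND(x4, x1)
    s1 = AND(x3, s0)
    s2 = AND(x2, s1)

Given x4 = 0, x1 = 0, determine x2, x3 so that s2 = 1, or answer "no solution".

With x4 = 0, x1 = 0 fixed, none of the 4 settings of x2, x3 give s2 = 1.
For example, with x2=0, x3=1:
s0 = AND(x4, x1) = AND(0, 0) = 0
s1 = AND(x3, s0) = AND(1, 0) = 0
s2 = AND(x2, s1) = AND(0, 0) = 0
giving s2 = 0 ≠ 1.

no solution exists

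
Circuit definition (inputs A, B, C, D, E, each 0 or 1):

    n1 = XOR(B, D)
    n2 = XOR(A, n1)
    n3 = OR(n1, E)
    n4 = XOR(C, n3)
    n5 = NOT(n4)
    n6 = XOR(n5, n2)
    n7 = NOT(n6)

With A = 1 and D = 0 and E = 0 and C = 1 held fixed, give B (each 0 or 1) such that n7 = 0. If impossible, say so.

B=0

n7 = NOT(n6) must be 0, so n6 = 1.
n6 = XOR(n5, n2) must be 1, so n5 and n2 differ.
Check with A = 1 and D = 0 and E = 0 and C = 1 and B=0:
n1 = XOR(B, D) = XOR(0, 0) = 0
n2 = XOR(A, n1) = XOR(1, 0) = 1
n3 = OR(n1, E) = OR(0, 0) = 0
n4 = XOR(C, n3) = XOR(1, 0) = 1
n5 = NOT(n4) = NOT 1 = 0
n6 = XOR(n5, n2) = XOR(0, 1) = 1
n7 = NOT(n6) = NOT 1 = 0
So n7 = 0.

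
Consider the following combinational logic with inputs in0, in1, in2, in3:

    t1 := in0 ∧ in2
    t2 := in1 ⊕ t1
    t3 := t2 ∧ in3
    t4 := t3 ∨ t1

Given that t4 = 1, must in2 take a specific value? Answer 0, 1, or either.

Both values of in2 occur among assignments with t4 = 1:
  in2=0: in0=0, in1=1, in2=0, in3=1
  in2=1: in0=0, in1=1, in2=1, in3=1

either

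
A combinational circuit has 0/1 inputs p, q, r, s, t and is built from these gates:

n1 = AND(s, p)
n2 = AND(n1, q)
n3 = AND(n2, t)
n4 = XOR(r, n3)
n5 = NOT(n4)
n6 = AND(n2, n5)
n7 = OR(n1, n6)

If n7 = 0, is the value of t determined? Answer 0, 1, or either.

either

Both values of t occur among assignments with n7 = 0:
  t=0: p=0, q=0, r=0, s=0, t=0
  t=1: p=0, q=0, r=0, s=0, t=1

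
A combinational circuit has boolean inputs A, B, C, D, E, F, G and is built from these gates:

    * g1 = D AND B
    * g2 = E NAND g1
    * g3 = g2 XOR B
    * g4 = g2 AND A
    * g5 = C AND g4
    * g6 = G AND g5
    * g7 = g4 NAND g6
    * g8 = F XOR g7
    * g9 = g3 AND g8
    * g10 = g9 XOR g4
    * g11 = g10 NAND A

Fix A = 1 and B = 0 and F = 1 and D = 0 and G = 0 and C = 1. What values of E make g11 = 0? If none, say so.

E=1

Check with A = 1 and B = 0 and F = 1 and D = 0 and G = 0 and C = 1 and E=1:
g1 = D AND B = 0 AND 0 = 0
g2 = E NAND g1 = 1 NAND 0 = 1
g3 = g2 XOR B = 1 XOR 0 = 1
g4 = g2 AND A = 1 AND 1 = 1
g5 = C AND g4 = 1 AND 1 = 1
g6 = G AND g5 = 0 AND 1 = 0
g7 = g4 NAND g6 = 1 NAND 0 = 1
g8 = F XOR g7 = 1 XOR 1 = 0
g9 = g3 AND g8 = 1 AND 0 = 0
g10 = g9 XOR g4 = 0 XOR 1 = 1
g11 = g10 NAND A = 1 NAND 1 = 0
So g11 = 0.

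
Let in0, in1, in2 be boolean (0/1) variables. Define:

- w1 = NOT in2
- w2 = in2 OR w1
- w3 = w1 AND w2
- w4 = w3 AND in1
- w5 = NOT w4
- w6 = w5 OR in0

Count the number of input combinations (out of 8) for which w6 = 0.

1

w6 = w5 OR in0 must be 0, so both w5 = 0 and in0 = 0.
w5 = NOT w4 must be 0, so w4 = 1.
w4 = w3 AND in1 must be 1, so both w3 = 1 and in1 = 1.
Satisfying assignments:
  in0=0, in1=1, in2=0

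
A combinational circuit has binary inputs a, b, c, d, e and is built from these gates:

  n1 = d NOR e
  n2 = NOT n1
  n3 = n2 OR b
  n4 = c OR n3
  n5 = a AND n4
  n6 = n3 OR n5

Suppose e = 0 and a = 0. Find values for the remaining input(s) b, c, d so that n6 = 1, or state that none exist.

b=1, c=1, d=0

Check with e = 0 and a = 0 and b=1, c=1, d=0:
n1 = d NOR e = 0 NOR 0 = 1
n2 = NOT n1 = NOT 1 = 0
n3 = n2 OR b = 0 OR 1 = 1
n4 = c OR n3 = 1 OR 1 = 1
n5 = a AND n4 = 0 AND 1 = 0
n6 = n3 OR n5 = 1 OR 0 = 1
So n6 = 1.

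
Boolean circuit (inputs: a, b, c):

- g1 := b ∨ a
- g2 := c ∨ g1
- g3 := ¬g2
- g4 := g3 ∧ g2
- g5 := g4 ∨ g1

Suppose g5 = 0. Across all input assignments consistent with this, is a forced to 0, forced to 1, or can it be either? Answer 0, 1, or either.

g5 = g4 ∨ g1 must be 0, so both g4 = 0 and g1 = 0.
Every assignment with g5 = 0 has a = 0; there are 2 such assignment(s).
  a=0, b=0, c=0
  a=0, b=0, c=1

0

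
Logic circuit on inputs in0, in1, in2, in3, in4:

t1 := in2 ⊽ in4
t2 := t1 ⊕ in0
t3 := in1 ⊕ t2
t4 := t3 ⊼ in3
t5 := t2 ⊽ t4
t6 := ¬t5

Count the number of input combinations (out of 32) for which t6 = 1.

28

t6 = ¬t5 must be 1, so t5 = 0.
t5 = t2 ⊽ t4 must be 0, so at least one of t2, t4 is 1.
Enumerating the 32 input combinations, 28 give t6 = 1 and 4 give t6 = 0.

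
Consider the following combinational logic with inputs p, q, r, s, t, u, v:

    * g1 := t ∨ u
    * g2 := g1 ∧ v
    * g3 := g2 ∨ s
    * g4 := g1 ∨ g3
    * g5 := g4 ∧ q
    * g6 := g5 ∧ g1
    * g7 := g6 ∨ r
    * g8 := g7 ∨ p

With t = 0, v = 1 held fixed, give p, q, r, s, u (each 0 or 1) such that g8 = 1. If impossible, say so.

Check with t = 0, v = 1 and p=0, q=0, r=1, s=1, u=0:
g1 = t ∨ u = 0 ∨ 0 = 0
g2 = g1 ∧ v = 0 ∧ 1 = 0
g3 = g2 ∨ s = 0 ∨ 1 = 1
g4 = g1 ∨ g3 = 0 ∨ 1 = 1
g5 = g4 ∧ q = 1 ∧ 0 = 0
g6 = g5 ∧ g1 = 0 ∧ 0 = 0
g7 = g6 ∨ r = 0 ∨ 1 = 1
g8 = g7 ∨ p = 1 ∨ 0 = 1
So g8 = 1.

p=0, q=0, r=1, s=1, u=0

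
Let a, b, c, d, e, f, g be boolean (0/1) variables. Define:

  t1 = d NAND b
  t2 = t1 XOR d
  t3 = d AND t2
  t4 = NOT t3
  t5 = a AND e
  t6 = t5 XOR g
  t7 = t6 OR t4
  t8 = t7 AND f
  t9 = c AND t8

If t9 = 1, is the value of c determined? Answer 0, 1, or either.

1

t9 = c AND t8 must be 1, so both c = 1 and t8 = 1.
Every assignment with t9 = 1 has c = 1; there are 28 such assignment(s).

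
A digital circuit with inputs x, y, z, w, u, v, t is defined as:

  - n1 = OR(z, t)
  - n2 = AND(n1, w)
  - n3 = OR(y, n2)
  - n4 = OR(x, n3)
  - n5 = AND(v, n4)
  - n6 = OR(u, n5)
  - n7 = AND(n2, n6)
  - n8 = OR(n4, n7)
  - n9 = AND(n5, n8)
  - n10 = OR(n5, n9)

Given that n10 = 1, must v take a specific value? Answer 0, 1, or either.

1

n10 = OR(n5, n9) must be 1, so at least one of n5, n9 is 1.
Every assignment with n10 = 1 has v = 1; there are 54 such assignment(s).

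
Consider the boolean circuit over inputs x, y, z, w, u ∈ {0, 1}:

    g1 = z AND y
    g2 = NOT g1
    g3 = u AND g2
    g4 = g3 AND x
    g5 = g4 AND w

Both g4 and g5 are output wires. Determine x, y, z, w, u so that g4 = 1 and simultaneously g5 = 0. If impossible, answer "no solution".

Check with x=1, y=0, z=0, w=0, u=1:
g1 = z AND y = 0 AND 0 = 0
g2 = NOT g1 = NOT 0 = 1
g3 = u AND g2 = 1 AND 1 = 1
g4 = g3 AND x = 1 AND 1 = 1
g5 = g4 AND w = 1 AND 0 = 0
So g4 = 1 and g5 = 0.

x=1, y=0, z=0, w=0, u=1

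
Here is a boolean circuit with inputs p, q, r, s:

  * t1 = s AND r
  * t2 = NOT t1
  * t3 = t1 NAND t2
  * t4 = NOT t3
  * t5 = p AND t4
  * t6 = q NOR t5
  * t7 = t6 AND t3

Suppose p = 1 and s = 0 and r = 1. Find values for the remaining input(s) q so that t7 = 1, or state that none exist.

Check with p = 1 and s = 0 and r = 1 and q=0:
t1 = s AND r = 0 AND 1 = 0
t2 = NOT t1 = NOT 0 = 1
t3 = t1 NAND t2 = 0 NAND 1 = 1
t4 = NOT t3 = NOT 1 = 0
t5 = p AND t4 = 1 AND 0 = 0
t6 = q NOR t5 = 0 NOR 0 = 1
t7 = t6 AND t3 = 1 AND 1 = 1
So t7 = 1.

q=0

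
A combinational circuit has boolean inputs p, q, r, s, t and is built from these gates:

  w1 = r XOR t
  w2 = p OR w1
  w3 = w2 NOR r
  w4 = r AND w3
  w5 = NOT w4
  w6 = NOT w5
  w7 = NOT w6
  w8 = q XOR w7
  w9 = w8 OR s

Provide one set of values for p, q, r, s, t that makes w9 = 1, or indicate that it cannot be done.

p=0, q=0, r=1, s=0, t=0

w9 = w8 OR s must be 1, so at least one of w8, s is 1.
Check with p=0, q=0, r=1, s=0, t=0:
w1 = r XOR t = 1 XOR 0 = 1
w2 = p OR w1 = 0 OR 1 = 1
w3 = w2 NOR r = 1 NOR 1 = 0
w4 = r AND w3 = 1 AND 0 = 0
w5 = NOT w4 = NOT 0 = 1
w6 = NOT w5 = NOT 1 = 0
w7 = NOT w6 = NOT 0 = 1
w8 = q XOR w7 = 0 XOR 1 = 1
w9 = w8 OR s = 1 OR 0 = 1
So w9 = 1 as required.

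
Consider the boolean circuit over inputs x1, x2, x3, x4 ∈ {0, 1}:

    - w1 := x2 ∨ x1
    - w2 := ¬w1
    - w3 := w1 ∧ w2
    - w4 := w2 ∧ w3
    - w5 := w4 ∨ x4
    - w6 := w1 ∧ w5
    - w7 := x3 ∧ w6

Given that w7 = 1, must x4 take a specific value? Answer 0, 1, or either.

1

w7 = x3 ∧ w6 must be 1, so both x3 = 1 and w6 = 1.
w6 = w1 ∧ w5 must be 1, so both w1 = 1 and w5 = 1.
Every assignment with w7 = 1 has x4 = 1; there are 3 such assignment(s).
  x1=0, x2=1, x3=1, x4=1
  x1=1, x2=0, x3=1, x4=1
  x1=1, x2=1, x3=1, x4=1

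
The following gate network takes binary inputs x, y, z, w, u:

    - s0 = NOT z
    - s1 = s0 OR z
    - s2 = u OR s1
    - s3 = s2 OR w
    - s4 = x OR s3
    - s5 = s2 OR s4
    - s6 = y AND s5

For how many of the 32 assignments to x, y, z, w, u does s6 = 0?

s6 = y AND s5 must be 0, so at least one of y, s5 is 0.
Enumerating the 32 input combinations, 16 give s6 = 0 and 16 give s6 = 1.

16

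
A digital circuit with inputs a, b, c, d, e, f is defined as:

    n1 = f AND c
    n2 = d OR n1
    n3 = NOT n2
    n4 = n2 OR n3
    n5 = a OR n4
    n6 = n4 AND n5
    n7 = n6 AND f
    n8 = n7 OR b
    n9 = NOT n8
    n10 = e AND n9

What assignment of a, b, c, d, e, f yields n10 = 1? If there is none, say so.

a=1 b=0 c=0 d=1 e=1 f=0

n10 = e AND n9 must be 1, so both e = 1 and n9 = 1.
n9 = NOT n8 must be 1, so n8 = 0.
n8 = n7 OR b must be 0, so both n7 = 0 and b = 0.
Check with a=1 b=0 c=0 d=1 e=1 f=0:
n1 = f AND c = 0 AND 0 = 0
n2 = d OR n1 = 1 OR 0 = 1
n3 = NOT n2 = NOT 1 = 0
n4 = n2 OR n3 = 1 OR 0 = 1
n5 = a OR n4 = 1 OR 1 = 1
n6 = n4 AND n5 = 1 AND 1 = 1
n7 = n6 AND f = 1 AND 0 = 0
n8 = n7 OR b = 0 OR 0 = 0
n9 = NOT n8 = NOT 0 = 1
n10 = e AND n9 = 1 AND 1 = 1
So n10 = 1 as required.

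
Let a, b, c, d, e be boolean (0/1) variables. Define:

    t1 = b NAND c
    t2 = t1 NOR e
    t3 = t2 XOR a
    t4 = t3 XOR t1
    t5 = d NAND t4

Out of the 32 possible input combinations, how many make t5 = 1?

t5 = d NAND t4 must be 1, so at least one of d, t4 is 0.
Enumerating the 32 input combinations, 24 give t5 = 1 and 8 give t5 = 0.

24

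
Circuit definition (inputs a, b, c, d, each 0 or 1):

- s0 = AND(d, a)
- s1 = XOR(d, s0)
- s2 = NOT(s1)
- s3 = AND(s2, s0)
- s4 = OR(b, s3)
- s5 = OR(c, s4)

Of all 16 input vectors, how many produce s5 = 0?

3

s5 = OR(c, s4) must be 0, so both c = 0 and s4 = 0.
Enumerating the 16 input combinations, 3 give s5 = 0 and 13 give s5 = 1.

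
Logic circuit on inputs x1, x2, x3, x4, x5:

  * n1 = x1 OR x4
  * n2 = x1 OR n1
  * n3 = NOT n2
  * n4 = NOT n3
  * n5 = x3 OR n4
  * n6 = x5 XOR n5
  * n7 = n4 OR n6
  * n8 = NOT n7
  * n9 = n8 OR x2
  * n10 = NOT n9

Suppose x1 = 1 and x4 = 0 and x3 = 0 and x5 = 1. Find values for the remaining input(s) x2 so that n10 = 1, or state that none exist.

x2=0

Check with x1 = 1 and x4 = 0 and x3 = 0 and x5 = 1 and x2=0:
n1 = x1 OR x4 = 1 OR 0 = 1
n2 = x1 OR n1 = 1 OR 1 = 1
n3 = NOT n2 = NOT 1 = 0
n4 = NOT n3 = NOT 0 = 1
n5 = x3 OR n4 = 0 OR 1 = 1
n6 = x5 XOR n5 = 1 XOR 1 = 0
n7 = n4 OR n6 = 1 OR 0 = 1
n8 = NOT n7 = NOT 1 = 0
n9 = n8 OR x2 = 0 OR 0 = 0
n10 = NOT n9 = NOT 0 = 1
So n10 = 1.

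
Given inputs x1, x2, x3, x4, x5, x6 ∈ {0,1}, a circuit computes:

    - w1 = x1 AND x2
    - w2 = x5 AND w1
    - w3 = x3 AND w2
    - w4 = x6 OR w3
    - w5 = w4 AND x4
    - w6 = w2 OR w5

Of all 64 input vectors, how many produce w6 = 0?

w6 = w2 OR w5 must be 0, so both w2 = 0 and w5 = 0.
w2 = x5 AND w1 must be 0, so at least one of x5, w1 is 0.
Enumerating the 64 input combinations, 42 give w6 = 0 and 22 give w6 = 1.

42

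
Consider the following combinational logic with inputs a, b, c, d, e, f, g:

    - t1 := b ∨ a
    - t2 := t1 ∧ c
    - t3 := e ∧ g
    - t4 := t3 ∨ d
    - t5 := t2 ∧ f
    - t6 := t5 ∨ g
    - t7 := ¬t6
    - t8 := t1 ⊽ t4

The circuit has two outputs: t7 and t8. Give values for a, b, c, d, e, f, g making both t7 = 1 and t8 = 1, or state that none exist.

Check with a=0 b=0 c=0 d=0 e=0 f=1 g=0:
t1 = b ∨ a = 0 ∨ 0 = 0
t2 = t1 ∧ c = 0 ∧ 0 = 0
t3 = e ∧ g = 0 ∧ 0 = 0
t4 = t3 ∨ d = 0 ∨ 0 = 0
t5 = t2 ∧ f = 0 ∧ 1 = 0
t6 = t5 ∨ g = 0 ∨ 0 = 0
t7 = ¬t6 = ¬0 = 1
t8 = t1 ⊽ t4 = 0 ⊽ 0 = 1
So t7 = 1 and t8 = 1.

a=0 b=0 c=0 d=0 e=0 f=1 g=0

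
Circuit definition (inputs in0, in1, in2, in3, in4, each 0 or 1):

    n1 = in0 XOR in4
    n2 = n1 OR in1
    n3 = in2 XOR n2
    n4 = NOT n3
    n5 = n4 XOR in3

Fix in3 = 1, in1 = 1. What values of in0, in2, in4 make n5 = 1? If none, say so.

n5 = n4 XOR in3 must be 1, so n4 and in3 differ.
Check with in3 = 1, in1 = 1 and in0=1, in2=0, in4=0:
n1 = in0 XOR in4 = 1 XOR 0 = 1
n2 = n1 OR in1 = 1 OR 1 = 1
n3 = in2 XOR n2 = 0 XOR 1 = 1
n4 = NOT n3 = NOT 1 = 0
n5 = n4 XOR in3 = 0 XOR 1 = 1
So n5 = 1.

in0=1, in2=0, in4=0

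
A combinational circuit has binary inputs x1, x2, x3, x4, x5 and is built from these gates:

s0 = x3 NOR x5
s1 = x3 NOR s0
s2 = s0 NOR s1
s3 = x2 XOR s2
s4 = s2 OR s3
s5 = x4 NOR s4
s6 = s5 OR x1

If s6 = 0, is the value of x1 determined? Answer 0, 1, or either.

s6 = s5 OR x1 must be 0, so both s5 = 0 and x1 = 0.
s5 = x4 NOR s4 must be 0, so at least one of x4, s4 is 1.
Every assignment with s6 = 0 has x1 = 0; there are 14 such assignment(s).

0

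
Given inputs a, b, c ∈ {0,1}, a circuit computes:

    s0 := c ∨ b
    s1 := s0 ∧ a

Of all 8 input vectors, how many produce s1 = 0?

5

s1 = s0 ∧ a must be 0, so at least one of s0, a is 0.
Satisfying assignments:
  a=0, b=0, c=0
  a=0, b=0, c=1
  a=0, b=1, c=0
  a=0, b=1, c=1
  a=1, b=0, c=0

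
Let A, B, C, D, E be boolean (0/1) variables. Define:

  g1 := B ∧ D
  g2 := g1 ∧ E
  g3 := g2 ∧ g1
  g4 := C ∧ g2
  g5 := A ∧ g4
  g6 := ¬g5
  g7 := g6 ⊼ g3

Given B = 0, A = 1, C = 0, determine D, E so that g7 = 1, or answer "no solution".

D=1, E=0

Check with B = 0, A = 1, C = 0 and D=1, E=0:
g1 = B ∧ D = 0 ∧ 1 = 0
g2 = g1 ∧ E = 0 ∧ 0 = 0
g3 = g2 ∧ g1 = 0 ∧ 0 = 0
g4 = C ∧ g2 = 0 ∧ 0 = 0
g5 = A ∧ g4 = 1 ∧ 0 = 0
g6 = ¬g5 = ¬0 = 1
g7 = g6 ⊼ g3 = 1 ⊼ 0 = 1
So g7 = 1.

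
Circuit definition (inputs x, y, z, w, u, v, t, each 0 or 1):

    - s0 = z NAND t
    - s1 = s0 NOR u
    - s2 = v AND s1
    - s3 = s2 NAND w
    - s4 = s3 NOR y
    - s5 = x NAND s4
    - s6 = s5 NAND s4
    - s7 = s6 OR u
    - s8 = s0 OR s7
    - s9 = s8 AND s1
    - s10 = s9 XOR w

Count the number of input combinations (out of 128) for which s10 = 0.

63

s10 = s9 XOR w must be 0, so s9 and w are equal.
Enumerating the 128 input combinations, 63 give s10 = 0 and 65 give s10 = 1.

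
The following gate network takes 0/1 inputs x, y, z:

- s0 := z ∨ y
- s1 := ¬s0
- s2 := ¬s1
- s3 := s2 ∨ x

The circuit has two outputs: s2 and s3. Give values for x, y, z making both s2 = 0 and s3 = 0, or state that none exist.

x=0 y=0 z=0

Check with x=0 y=0 z=0:
s0 = z ∨ y = 0 ∨ 0 = 0
s1 = ¬s0 = ¬0 = 1
s2 = ¬s1 = ¬1 = 0
s3 = s2 ∨ x = 0 ∨ 0 = 0
So s2 = 0 and s3 = 0.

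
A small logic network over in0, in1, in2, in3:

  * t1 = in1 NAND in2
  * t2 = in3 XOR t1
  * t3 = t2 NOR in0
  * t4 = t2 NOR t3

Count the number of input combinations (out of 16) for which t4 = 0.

t4 = t2 NOR t3 must be 0, so at least one of t2, t3 is 1.
Enumerating the 16 input combinations, 12 give t4 = 0 and 4 give t4 = 1.

12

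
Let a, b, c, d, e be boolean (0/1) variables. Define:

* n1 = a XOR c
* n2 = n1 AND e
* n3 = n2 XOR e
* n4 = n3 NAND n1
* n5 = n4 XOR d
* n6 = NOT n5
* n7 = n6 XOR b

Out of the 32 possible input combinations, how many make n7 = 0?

n7 = n6 XOR b must be 0, so n6 and b are equal.
Enumerating the 32 input combinations, 16 give n7 = 0 and 16 give n7 = 1.

16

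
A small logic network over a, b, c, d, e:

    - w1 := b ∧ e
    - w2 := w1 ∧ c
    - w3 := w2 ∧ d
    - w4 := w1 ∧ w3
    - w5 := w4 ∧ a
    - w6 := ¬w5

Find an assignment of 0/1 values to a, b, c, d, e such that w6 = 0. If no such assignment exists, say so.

Check with a=1, b=1, c=1, d=1, e=1:
w1 = b ∧ e = 1 ∧ 1 = 1
w2 = w1 ∧ c = 1 ∧ 1 = 1
w3 = w2 ∧ d = 1 ∧ 1 = 1
w4 = w1 ∧ w3 = 1 ∧ 1 = 1
w5 = w4 ∧ a = 1 ∧ 1 = 1
w6 = ¬w5 = ¬1 = 0
So w6 = 0 as required.

a=1, b=1, c=1, d=1, e=1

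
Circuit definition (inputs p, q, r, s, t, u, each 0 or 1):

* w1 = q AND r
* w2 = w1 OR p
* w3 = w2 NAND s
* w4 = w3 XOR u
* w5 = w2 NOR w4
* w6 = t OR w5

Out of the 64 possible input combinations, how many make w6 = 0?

26

w6 = t OR w5 must be 0, so both t = 0 and w5 = 0.
Enumerating the 64 input combinations, 26 give w6 = 0 and 38 give w6 = 1.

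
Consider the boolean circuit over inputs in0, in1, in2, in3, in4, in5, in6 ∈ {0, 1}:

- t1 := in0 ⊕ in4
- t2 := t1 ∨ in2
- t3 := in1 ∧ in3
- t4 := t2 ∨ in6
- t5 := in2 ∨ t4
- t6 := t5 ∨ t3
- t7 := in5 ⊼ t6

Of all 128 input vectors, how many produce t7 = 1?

70

t7 = in5 ⊼ t6 must be 1, so at least one of in5, t6 is 0.
Enumerating the 128 input combinations, 70 give t7 = 1 and 58 give t7 = 0.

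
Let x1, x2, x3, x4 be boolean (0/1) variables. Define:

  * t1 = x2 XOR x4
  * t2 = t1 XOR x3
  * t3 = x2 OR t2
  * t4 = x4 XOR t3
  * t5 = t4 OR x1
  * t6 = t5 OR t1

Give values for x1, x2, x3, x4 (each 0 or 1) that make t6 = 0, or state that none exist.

Check with x1=0, x2=1, x3=1, x4=1:
t1 = x2 XOR x4 = 1 XOR 1 = 0
t2 = t1 XOR x3 = 0 XOR 1 = 1
t3 = x2 OR t2 = 1 OR 1 = 1
t4 = x4 XOR t3 = 1 XOR 1 = 0
t5 = t4 OR x1 = 0 OR 0 = 0
t6 = t5 OR t1 = 0 OR 0 = 0
So t6 = 0 as required.

x1=0, x2=1, x3=1, x4=1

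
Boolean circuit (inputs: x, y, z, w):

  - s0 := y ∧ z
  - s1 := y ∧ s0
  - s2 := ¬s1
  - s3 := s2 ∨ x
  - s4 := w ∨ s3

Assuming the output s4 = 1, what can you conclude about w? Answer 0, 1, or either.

Both values of w occur among assignments with s4 = 1:
  w=0: x=0, y=0, z=0, w=0
  w=1: x=0, y=0, z=0, w=1

either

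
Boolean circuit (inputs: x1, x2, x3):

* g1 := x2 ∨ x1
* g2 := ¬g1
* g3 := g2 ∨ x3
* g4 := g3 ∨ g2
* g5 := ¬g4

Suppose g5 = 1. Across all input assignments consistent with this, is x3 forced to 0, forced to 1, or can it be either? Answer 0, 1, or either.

0

g5 = ¬g4 must be 1, so g4 = 0.
Every assignment with g5 = 1 has x3 = 0; there are 3 such assignment(s).
  x1=0, x2=1, x3=0
  x1=1, x2=0, x3=0
  x1=1, x2=1, x3=0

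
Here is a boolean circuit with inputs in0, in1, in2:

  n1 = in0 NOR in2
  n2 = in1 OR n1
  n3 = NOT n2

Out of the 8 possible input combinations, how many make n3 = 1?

n3 = NOT n2 must be 1, so n2 = 0.
n2 = in1 OR n1 must be 0, so both in1 = 0 and n1 = 0.
Enumerating the 8 input combinations, 3 give n3 = 1 and 5 give n3 = 0.

3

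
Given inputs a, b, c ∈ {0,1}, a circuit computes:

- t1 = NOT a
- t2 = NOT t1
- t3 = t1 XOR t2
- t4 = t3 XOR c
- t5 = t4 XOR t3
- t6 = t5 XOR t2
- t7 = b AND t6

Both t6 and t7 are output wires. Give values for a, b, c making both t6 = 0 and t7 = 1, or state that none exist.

no solution exists

Across all 8 input combinations, none give both t6 = 0 and t7 = 1.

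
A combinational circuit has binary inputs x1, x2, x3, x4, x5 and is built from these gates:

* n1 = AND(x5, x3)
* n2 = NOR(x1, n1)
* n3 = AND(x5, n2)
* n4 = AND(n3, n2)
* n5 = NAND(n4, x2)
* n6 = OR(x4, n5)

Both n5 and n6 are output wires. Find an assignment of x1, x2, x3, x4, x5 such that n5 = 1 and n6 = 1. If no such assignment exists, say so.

Check with x1=1, x2=0, x3=0, x4=1, x5=1:
n1 = AND(x5, x3) = AND(1, 0) = 0
n2 = NOR(x1, n1) = NOR(1, 0) = 0
n3 = AND(x5, n2) = AND(1, 0) = 0
n4 = AND(n3, n2) = AND(0, 0) = 0
n5 = NAND(n4, x2) = NAND(0, 0) = 1
n6 = OR(x4, n5) = OR(1, 1) = 1
So n5 = 1 and n6 = 1.

x1=1, x2=0, x3=0, x4=1, x5=1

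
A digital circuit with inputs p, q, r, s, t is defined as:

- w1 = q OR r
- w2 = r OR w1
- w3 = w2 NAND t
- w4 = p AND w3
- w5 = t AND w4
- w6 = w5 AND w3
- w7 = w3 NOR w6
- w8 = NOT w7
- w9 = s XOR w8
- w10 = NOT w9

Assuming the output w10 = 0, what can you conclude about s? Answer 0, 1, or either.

either

Both values of s occur among assignments with w10 = 0:
  s=0: p=0, q=0, r=0, s=0, t=0
  s=1: p=0, q=0, r=1, s=1, t=1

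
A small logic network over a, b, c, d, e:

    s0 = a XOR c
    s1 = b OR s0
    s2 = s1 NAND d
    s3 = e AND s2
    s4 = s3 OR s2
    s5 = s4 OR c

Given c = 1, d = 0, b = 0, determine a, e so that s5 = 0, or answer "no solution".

With c = 1, d = 0, b = 0 fixed, none of the 4 settings of a, e give s5 = 0.
For example, with a=0, e=0:
s0 = a XOR c = 0 XOR 1 = 1
s1 = b OR s0 = 0 OR 1 = 1
s2 = s1 NAND d = 1 NAND 0 = 1
s3 = e AND s2 = 0 AND 1 = 0
s4 = s3 OR s2 = 0 OR 1 = 1
s5 = s4 OR c = 1 OR 1 = 1
giving s5 = 1 ≠ 0.

no solution exists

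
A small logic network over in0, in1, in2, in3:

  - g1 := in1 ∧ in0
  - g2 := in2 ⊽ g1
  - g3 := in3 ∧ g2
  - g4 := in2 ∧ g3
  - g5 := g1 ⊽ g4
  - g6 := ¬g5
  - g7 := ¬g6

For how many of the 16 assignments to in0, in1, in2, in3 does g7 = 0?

4

g7 = ¬g6 must be 0, so g6 = 1.
Satisfying assignments:
  in0=1, in1=1, in2=0, in3=0
  in0=1, in1=1, in2=0, in3=1
  in0=1, in1=1, in2=1, in3=0
  in0=1, in1=1, in2=1, in3=1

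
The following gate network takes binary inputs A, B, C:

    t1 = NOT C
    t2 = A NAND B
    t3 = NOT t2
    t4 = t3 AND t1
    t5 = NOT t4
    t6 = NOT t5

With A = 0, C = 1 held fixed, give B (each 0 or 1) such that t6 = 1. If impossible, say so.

no solution exists

With A = 0, C = 1 fixed, none of the 2 settings of B give t6 = 1.
For example, with B=1:
t1 = NOT C = NOT 1 = 0
t2 = A NAND B = 0 NAND 1 = 1
t3 = NOT t2 = NOT 1 = 0
t4 = t3 AND t1 = 0 AND 0 = 0
t5 = NOT t4 = NOT 0 = 1
t6 = NOT t5 = NOT 1 = 0
giving t6 = 0 ≠ 1.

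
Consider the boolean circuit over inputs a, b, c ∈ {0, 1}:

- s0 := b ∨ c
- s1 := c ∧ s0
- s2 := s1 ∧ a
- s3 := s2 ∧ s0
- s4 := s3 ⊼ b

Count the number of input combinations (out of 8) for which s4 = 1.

7

s4 = s3 ⊼ b must be 1, so at least one of s3, b is 0.
Enumerating the 8 input combinations, 7 give s4 = 1 and 1 give s4 = 0.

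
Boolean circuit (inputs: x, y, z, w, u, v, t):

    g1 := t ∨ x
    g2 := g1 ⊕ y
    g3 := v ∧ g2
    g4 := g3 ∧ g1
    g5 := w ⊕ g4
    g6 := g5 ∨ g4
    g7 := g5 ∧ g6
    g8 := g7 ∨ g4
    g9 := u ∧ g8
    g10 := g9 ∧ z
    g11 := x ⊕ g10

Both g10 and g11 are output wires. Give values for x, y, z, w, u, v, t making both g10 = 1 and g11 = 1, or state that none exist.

Check with x=0, y=0, z=1, w=1, u=1, v=1, t=0:
g1 = t ∨ x = 0 ∨ 0 = 0
g2 = g1 ⊕ y = 0 ⊕ 0 = 0
g3 = v ∧ g2 = 1 ∧ 0 = 0
g4 = g3 ∧ g1 = 0 ∧ 0 = 0
g5 = w ⊕ g4 = 1 ⊕ 0 = 1
g6 = g5 ∨ g4 = 1 ∨ 0 = 1
g7 = g5 ∧ g6 = 1 ∧ 1 = 1
g8 = g7 ∨ g4 = 1 ∨ 0 = 1
g9 = u ∧ g8 = 1 ∧ 1 = 1
g10 = g9 ∧ z = 1 ∧ 1 = 1
g11 = x ⊕ g10 = 0 ⊕ 1 = 1
So g10 = 1 and g11 = 1.

x=0, y=0, z=1, w=1, u=1, v=1, t=0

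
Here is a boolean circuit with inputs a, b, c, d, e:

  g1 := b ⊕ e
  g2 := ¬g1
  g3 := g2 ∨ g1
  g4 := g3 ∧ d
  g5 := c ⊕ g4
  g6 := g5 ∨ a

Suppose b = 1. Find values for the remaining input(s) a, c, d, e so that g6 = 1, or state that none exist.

g6 = g5 ∨ a must be 1, so at least one of g5, a is 1.
Check with b = 1 and a=0, c=0, d=1, e=0:
g1 = b ⊕ e = 1 ⊕ 0 = 1
g2 = ¬g1 = ¬1 = 0
g3 = g2 ∨ g1 = 0 ∨ 1 = 1
g4 = g3 ∧ d = 1 ∧ 1 = 1
g5 = c ⊕ g4 = 0 ⊕ 1 = 1
g6 = g5 ∨ a = 1 ∨ 0 = 1
So g6 = 1.

a=0, c=0, d=1, e=0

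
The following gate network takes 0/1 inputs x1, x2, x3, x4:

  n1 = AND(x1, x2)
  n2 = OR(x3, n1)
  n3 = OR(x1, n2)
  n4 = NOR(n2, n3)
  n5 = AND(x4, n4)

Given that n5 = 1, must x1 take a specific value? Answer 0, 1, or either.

0

n5 = AND(x4, n4) must be 1, so both x4 = 1 and n4 = 1.
Every assignment with n5 = 1 has x1 = 0; there are 2 such assignment(s).
  x1=0, x2=0, x3=0, x4=1
  x1=0, x2=1, x3=0, x4=1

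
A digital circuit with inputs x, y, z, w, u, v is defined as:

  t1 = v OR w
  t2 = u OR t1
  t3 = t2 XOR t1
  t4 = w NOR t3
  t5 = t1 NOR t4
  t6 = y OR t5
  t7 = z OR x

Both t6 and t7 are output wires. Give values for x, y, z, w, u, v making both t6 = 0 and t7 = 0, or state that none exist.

x=0 y=0 z=0 w=0 u=1 v=1

Check with x=0 y=0 z=0 w=0 u=1 v=1:
t1 = v OR w = 1 OR 0 = 1
t2 = u OR t1 = 1 OR 1 = 1
t3 = t2 XOR t1 = 1 XOR 1 = 0
t4 = w NOR t3 = 0 NOR 0 = 1
t5 = t1 NOR t4 = 1 NOR 1 = 0
t6 = y OR t5 = 0 OR 0 = 0
t7 = z OR x = 0 OR 0 = 0
So t6 = 0 and t7 = 0.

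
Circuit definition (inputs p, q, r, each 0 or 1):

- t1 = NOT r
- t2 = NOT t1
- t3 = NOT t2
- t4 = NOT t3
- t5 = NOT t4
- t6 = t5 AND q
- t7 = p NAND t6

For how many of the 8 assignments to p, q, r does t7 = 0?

t7 = p NAND t6 must be 0, so both p = 1 and t6 = 1.
t6 = t5 AND q must be 1, so both t5 = 1 and q = 1.
t5 = NOT t4 must be 1, so t4 = 0.
Satisfying assignments:
  p=1, q=1, r=0

1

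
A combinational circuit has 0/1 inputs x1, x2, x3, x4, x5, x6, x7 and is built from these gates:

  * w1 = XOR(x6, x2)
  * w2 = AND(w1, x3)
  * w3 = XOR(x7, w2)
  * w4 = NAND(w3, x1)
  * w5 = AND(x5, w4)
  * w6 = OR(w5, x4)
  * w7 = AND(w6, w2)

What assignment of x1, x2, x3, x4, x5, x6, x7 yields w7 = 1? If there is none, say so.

Check with x1=0, x2=0, x3=1, x4=1, x5=1, x6=1, x7=0:
w1 = XOR(x6, x2) = XOR(1, 0) = 1
w2 = AND(w1, x3) = AND(1, 1) = 1
w3 = XOR(x7, w2) = XOR(0, 1) = 1
w4 = NAND(w3, x1) = NAND(1, 0) = 1
w5 = AND(x5, w4) = AND(1, 1) = 1
w6 = OR(w5, x4) = OR(1, 1) = 1
w7 = AND(w6, w2) = AND(1, 1) = 1
So w7 = 1 as required.

x1=0, x2=0, x3=1, x4=1, x5=1, x6=1, x7=0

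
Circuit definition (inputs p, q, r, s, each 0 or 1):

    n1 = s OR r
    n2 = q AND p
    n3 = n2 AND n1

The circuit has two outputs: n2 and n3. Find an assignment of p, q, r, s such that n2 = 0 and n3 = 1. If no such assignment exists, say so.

no solution exists

Across all 16 input combinations, none give both n2 = 0 and n3 = 1.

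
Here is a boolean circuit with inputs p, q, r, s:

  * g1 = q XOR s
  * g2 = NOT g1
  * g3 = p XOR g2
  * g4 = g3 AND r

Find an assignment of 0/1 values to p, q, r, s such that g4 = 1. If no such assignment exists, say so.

Check with p=1, q=1, r=1, s=0:
g1 = q XOR s = 1 XOR 0 = 1
g2 = NOT g1 = NOT 1 = 0
g3 = p XOR g2 = 1 XOR 0 = 1
g4 = g3 AND r = 1 AND 1 = 1
So g4 = 1 as required.

p=1, q=1, r=1, s=0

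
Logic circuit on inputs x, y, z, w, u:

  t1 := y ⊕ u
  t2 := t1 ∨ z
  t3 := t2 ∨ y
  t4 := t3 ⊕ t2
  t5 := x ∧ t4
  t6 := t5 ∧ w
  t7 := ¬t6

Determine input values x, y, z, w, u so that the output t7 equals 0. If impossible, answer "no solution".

x=1 y=1 z=0 w=1 u=1

t7 = ¬t6 must be 0, so t6 = 1.
t6 = t5 ∧ w must be 1, so both t5 = 1 and w = 1.
Check with x=1 y=1 z=0 w=1 u=1:
t1 = y ⊕ u = 1 ⊕ 1 = 0
t2 = t1 ∨ z = 0 ∨ 0 = 0
t3 = t2 ∨ y = 0 ∨ 1 = 1
t4 = t3 ⊕ t2 = 1 ⊕ 0 = 1
t5 = x ∧ t4 = 1 ∧ 1 = 1
t6 = t5 ∧ w = 1 ∧ 1 = 1
t7 = ¬t6 = ¬1 = 0
So t7 = 0 as required.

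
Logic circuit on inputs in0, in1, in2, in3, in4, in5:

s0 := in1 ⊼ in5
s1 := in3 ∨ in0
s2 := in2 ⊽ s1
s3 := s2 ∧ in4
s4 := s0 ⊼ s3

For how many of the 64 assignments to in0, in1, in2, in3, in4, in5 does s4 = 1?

61

s4 = s0 ⊼ s3 must be 1, so at least one of s0, s3 is 0.
Enumerating the 64 input combinations, 61 give s4 = 1 and 3 give s4 = 0.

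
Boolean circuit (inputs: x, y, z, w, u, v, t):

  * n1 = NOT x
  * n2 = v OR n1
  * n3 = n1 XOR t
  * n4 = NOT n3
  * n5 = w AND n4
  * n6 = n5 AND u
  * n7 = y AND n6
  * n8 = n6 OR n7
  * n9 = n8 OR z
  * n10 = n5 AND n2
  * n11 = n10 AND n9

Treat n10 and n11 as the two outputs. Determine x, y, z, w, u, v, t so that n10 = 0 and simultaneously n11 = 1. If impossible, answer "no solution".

no solution exists

Across all 128 input combinations, none give both n10 = 0 and n11 = 1.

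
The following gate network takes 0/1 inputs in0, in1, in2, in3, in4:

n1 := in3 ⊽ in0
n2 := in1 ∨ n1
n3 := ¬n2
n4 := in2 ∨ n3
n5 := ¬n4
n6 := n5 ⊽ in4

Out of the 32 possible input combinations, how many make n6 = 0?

21

n6 = n5 ⊽ in4 must be 0, so at least one of n5, in4 is 1.
Enumerating the 32 input combinations, 21 give n6 = 0 and 11 give n6 = 1.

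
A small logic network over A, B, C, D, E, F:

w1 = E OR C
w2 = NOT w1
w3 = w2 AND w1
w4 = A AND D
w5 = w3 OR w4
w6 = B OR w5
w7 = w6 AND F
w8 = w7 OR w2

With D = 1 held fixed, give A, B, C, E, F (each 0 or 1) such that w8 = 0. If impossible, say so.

w8 = w7 OR w2 must be 0, so both w7 = 0 and w2 = 0.
Check with D = 1 and A=1, B=0, C=1, E=1, F=0:
w1 = E OR C = 1 OR 1 = 1
w2 = NOT w1 = NOT 1 = 0
w3 = w2 AND w1 = 0 AND 1 = 0
w4 = A AND D = 1 AND 1 = 1
w5 = w3 OR w4 = 0 OR 1 = 1
w6 = B OR w5 = 0 OR 1 = 1
w7 = w6 AND F = 1 AND 0 = 0
w8 = w7 OR w2 = 0 OR 0 = 0
So w8 = 0.

A=1, B=0, C=1, E=1, F=0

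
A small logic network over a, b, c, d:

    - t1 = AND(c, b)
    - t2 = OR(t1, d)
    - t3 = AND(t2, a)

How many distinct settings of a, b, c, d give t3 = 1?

t3 = AND(t2, a) must be 1, so both t2 = 1 and a = 1.
t2 = OR(t1, d) must be 1, so at least one of t1, d is 1.
Satisfying assignments:
  a=1, b=0, c=0, d=1
  a=1, b=0, c=1, d=1
  a=1, b=1, c=0, d=1
  a=1, b=1, c=1, d=0
  a=1, b=1, c=1, d=1

5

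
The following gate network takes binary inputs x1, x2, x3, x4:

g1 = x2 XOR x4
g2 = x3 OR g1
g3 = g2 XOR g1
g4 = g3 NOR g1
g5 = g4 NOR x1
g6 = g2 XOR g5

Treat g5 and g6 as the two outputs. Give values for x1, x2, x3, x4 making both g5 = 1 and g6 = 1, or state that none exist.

Across all 16 input combinations, none give both g5 = 1 and g6 = 1.

no solution exists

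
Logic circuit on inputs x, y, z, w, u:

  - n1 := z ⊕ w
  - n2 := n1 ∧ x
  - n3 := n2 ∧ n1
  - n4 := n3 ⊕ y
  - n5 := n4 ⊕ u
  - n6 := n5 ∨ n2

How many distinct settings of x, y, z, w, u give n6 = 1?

n6 = n5 ∨ n2 must be 1, so at least one of n5, n2 is 1.
Enumerating the 32 input combinations, 20 give n6 = 1 and 12 give n6 = 0.

20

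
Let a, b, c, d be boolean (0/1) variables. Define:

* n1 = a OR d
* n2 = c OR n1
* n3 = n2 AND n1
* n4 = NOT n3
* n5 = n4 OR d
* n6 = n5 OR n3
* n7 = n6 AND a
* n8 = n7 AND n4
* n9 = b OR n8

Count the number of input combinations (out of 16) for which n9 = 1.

n9 = b OR n8 must be 1, so at least one of b, n8 is 1.
Enumerating the 16 input combinations, 8 give n9 = 1 and 8 give n9 = 0.

8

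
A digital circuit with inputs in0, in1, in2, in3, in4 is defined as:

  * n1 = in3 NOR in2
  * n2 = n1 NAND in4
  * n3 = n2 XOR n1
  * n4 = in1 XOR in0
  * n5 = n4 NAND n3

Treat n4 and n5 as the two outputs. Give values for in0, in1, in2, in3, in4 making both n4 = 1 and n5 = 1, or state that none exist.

Check with in0=1, in1=0, in2=0, in3=0, in4=0:
n1 = in3 NOR in2 = 0 NOR 0 = 1
n2 = n1 NAND in4 = 1 NAND 0 = 1
n3 = n2 XOR n1 = 1 XOR 1 = 0
n4 = in1 XOR in0 = 0 XOR 1 = 1
n5 = n4 NAND n3 = 1 NAND 0 = 1
So n4 = 1 and n5 = 1.

in0=1, in1=0, in2=0, in3=0, in4=0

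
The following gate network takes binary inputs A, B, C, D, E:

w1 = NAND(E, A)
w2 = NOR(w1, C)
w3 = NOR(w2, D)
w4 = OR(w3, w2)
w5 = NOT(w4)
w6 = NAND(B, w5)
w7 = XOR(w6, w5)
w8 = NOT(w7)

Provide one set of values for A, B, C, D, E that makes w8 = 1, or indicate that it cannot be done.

Check with A=0, B=0, C=1, D=1, E=0:
w1 = NAND(E, A) = NAND(0, 0) = 1
w2 = NOR(w1, C) = NOR(1, 1) = 0
w3 = NOR(w2, D) = NOR(0, 1) = 0
w4 = OR(w3, w2) = OR(0, 0) = 0
w5 = NOT(w4) = NOT 0 = 1
w6 = NAND(B, w5) = NAND(0, 1) = 1
w7 = XOR(w6, w5) = XOR(1, 1) = 0
w8 = NOT(w7) = NOT 0 = 1
So w8 = 1 as required.

A=0, B=0, C=1, D=1, E=0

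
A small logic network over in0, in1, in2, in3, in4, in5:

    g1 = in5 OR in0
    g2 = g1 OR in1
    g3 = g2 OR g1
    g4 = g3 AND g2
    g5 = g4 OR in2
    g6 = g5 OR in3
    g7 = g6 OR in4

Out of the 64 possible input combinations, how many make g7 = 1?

g7 = g6 OR in4 must be 1, so at least one of g6, in4 is 1.
Enumerating the 64 input combinations, 63 give g7 = 1 and 1 give g7 = 0.

63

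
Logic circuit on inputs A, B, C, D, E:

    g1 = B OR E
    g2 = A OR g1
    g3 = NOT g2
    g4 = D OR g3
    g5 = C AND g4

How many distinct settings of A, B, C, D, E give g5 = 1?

g5 = C AND g4 must be 1, so both C = 1 and g4 = 1.
g4 = D OR g3 must be 1, so at least one of D, g3 is 1.
Enumerating the 32 input combinations, 9 give g5 = 1 and 23 give g5 = 0.

9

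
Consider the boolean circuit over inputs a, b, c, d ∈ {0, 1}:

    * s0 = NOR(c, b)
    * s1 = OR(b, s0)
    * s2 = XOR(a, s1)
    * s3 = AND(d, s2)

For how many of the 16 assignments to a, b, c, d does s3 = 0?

s3 = AND(d, s2) must be 0, so at least one of d, s2 is 0.
Enumerating the 16 input combinations, 12 give s3 = 0 and 4 give s3 = 1.

12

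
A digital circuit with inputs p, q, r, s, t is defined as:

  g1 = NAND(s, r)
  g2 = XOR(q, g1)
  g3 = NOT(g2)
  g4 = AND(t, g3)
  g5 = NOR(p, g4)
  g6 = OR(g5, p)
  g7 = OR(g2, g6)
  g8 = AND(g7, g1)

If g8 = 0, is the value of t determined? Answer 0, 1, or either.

either

Both values of t occur among assignments with g8 = 0:
  t=0: p=0, q=0, r=1, s=1, t=0
  t=1: p=0, q=0, r=1, s=1, t=1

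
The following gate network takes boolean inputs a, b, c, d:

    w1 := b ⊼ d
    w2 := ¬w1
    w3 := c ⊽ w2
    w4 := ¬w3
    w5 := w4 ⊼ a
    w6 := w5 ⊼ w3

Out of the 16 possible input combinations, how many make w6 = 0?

w6 = w5 ⊼ w3 must be 0, so both w5 = 1 and w3 = 1.
Satisfying assignments:
  a=0, b=0, c=0, d=0
  a=0, b=0, c=0, d=1
  a=0, b=1, c=0, d=0
  a=1, b=0, c=0, d=0
  a=1, b=0, c=0, d=1
  a=1, b=1, c=0, d=0

6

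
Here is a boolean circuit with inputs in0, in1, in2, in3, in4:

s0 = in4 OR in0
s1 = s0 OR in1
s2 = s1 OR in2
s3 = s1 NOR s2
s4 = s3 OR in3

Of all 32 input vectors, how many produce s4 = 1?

17

s4 = s3 OR in3 must be 1, so at least one of s3, in3 is 1.
Enumerating the 32 input combinations, 17 give s4 = 1 and 15 give s4 = 0.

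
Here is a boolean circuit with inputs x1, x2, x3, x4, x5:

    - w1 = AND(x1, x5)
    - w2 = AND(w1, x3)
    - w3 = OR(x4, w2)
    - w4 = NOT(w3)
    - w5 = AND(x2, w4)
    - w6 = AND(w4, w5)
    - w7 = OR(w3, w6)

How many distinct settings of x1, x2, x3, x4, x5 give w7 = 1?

w7 = OR(w3, w6) must be 1, so at least one of w3, w6 is 1.
Enumerating the 32 input combinations, 25 give w7 = 1 and 7 give w7 = 0.

25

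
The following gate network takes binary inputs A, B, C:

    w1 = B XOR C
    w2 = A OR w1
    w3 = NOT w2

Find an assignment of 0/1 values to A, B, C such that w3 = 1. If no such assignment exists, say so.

A=0, B=1, C=1

w3 = NOT w2 must be 1, so w2 = 0.
w2 = A OR w1 must be 0, so both A = 0 and w1 = 0.
w1 = B XOR C must be 0, so B and C are equal.
Check with A=0, B=1, C=1:
w1 = B XOR C = 1 XOR 1 = 0
w2 = A OR w1 = 0 OR 0 = 0
w3 = NOT w2 = NOT 0 = 1
So w3 = 1 as required.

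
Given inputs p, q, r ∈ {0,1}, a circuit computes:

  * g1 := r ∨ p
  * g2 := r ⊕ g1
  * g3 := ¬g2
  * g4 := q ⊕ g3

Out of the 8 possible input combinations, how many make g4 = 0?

4

g4 = q ⊕ g3 must be 0, so q and g3 are equal.
Enumerating the 8 input combinations, 4 give g4 = 0 and 4 give g4 = 1.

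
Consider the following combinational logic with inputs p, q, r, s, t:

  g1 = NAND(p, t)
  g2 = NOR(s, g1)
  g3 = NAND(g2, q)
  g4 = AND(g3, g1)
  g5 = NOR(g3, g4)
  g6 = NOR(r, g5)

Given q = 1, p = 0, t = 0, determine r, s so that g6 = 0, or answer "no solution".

g6 = NOR(r, g5) must be 0, so at least one of r, g5 is 1.
Check with q = 1, p = 0, t = 0 and r=1, s=0:
g1 = NAND(p, t) = NAND(0, 0) = 1
g2 = NOR(s, g1) = NOR(0, 1) = 0
g3 = NAND(g2, q) = NAND(0, 1) = 1
g4 = AND(g3, g1) = AND(1, 1) = 1
g5 = NOR(g3, g4) = NOR(1, 1) = 0
g6 = NOR(r, g5) = NOR(1, 0) = 0
So g6 = 0.

r=1, s=0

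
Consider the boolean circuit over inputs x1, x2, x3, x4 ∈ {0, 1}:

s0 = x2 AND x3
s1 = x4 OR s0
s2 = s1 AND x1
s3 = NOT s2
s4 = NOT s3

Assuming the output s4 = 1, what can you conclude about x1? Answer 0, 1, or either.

1

s4 = NOT s3 must be 1, so s3 = 0.
s3 = NOT s2 must be 0, so s2 = 1.
s2 = s1 AND x1 must be 1, so both s1 = 1 and x1 = 1.
Every assignment with s4 = 1 has x1 = 1; there are 5 such assignment(s).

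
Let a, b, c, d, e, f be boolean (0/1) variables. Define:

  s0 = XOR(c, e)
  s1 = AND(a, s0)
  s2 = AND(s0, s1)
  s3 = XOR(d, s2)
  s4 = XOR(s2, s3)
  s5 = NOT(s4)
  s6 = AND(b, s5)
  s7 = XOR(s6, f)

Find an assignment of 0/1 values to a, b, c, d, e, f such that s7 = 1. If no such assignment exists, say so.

a=0 b=0 c=0 d=1 e=1 f=1

s7 = XOR(s6, f) must be 1, so s6 and f differ.
Check with a=0 b=0 c=0 d=1 e=1 f=1:
s0 = XOR(c, e) = XOR(0, 1) = 1
s1 = AND(a, s0) = AND(0, 1) = 0
s2 = AND(s0, s1) = AND(1, 0) = 0
s3 = XOR(d, s2) = XOR(1, 0) = 1
s4 = XOR(s2, s3) = XOR(0, 1) = 1
s5 = NOT(s4) = NOT 1 = 0
s6 = AND(b, s5) = AND(0, 0) = 0
s7 = XOR(s6, f) = XOR(0, 1) = 1
So s7 = 1 as required.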